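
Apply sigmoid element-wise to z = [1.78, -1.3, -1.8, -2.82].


σ(1.78) = 1/(1+e^-1.78) = 0.8557
σ(-1.3) = 1/(1+e^1.3) = 0.2142
σ(-1.8) = 1/(1+e^1.8) = 0.1419
σ(-2.82) = 1/(1+e^2.82) = 0.0563
result = [0.8557, 0.2142, 0.1419, 0.0563]

[0.8557, 0.2142, 0.1419, 0.0563]


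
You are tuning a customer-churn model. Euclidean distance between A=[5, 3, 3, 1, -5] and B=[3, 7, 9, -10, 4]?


d = √((5-3)² + (3-7)² + (3-9)² + (1+ 10)² + (-5-4)²)
  = √(4 + 16 + 36 + 121 + 81)
  = √258 = 16.0624

16.0624


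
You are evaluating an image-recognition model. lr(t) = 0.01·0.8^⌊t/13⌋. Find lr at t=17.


n_drops = ⌊17/13⌋ = 1
lr = 0.01·0.8^1 = 0.01·0.8 = 0.008

0.008


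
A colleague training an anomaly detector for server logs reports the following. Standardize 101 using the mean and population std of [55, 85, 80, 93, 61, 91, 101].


μ = 80.8571, σ = 15.7519
z = (101 - 80.8571)/15.7519 = 1.2788

1.2788


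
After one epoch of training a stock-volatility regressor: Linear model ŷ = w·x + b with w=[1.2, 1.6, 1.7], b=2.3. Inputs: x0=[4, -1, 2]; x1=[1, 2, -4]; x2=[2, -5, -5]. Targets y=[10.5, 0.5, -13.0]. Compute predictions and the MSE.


ŷ0 = (1.2)·(4) + (1.6)·(-1) + (1.7)·(2) + 2.3 = 8.9
ŷ1 = (1.2)·(1) + (1.6)·(2) + (1.7)·(-4) + 2.3 = -0.1
ŷ2 = (1.2)·(2) + (1.6)·(-5) + (1.7)·(-5) + 2.3 = -11.8
errors² = [2.56, 0.36, 1.44]
MSE = 4.3600/3 = 1.4533

1.4533


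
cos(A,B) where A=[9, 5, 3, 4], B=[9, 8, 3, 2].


A·B = 9·9 + 5·8 + 3·3 + 4·2 = 138
‖A‖ = √131 = 11.4455, ‖B‖ = √158 = 12.5698
cos = 138/(√131·√158) = 138/√20698 = 0.9592

0.9592


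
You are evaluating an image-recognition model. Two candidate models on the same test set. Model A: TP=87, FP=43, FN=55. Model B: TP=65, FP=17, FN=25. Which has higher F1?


Model A: P=87/130=0.6692, R=87/142=0.6127, F1=2PR/(P+R)=2TP/(2TP+FP+FN)=174/272=0.6397
Model B: P=65/82=0.7927, R=65/90=0.7222, F1=2PR/(P+R)=2TP/(2TP+FP+FN)=130/172=0.7558
0.6397 < 0.7558 → Model B

Model B


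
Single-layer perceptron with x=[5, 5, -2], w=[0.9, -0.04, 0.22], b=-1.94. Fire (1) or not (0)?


z = (5)·(0.9) + (5)·(-0.04) + (-2)·(0.22) - 1.94
  = 1.92
step(z) = 1 (z≥0)

1


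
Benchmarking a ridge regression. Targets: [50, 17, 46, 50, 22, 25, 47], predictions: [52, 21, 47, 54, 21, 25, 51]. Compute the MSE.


Squared errors: (50-52)²=4, (17-21)²=16, (46-47)²=1, (50-54)²=16, (22-21)²=1, (25-25)²=0, (47-51)²=16
Sum = 54
MSE = 54/7 = 54/7

54/7


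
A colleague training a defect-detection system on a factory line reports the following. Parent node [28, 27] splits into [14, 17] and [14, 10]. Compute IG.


Parent = [28, 27], H_parent = 0.9998
H_left = 0.9932 (n=31), H_right = 0.9799 (n=24)
H_children = (31/55)·0.9932 + (24/55)·0.9799 = 0.9874
IG = 0.9998 - 0.9874 = 0.0124

0.0124


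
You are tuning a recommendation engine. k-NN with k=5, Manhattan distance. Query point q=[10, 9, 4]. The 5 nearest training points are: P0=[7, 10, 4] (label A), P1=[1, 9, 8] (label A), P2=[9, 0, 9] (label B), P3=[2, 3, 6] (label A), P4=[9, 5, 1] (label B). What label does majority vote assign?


d(q,P0) = 4  (label A)
d(q,P1) = 13  (label A)
d(q,P2) = 15  (label B)
d(q,P3) = 16  (label A)
d(q,P4) = 8  (label B)
Votes: A=3, B=2
Majority → A

A


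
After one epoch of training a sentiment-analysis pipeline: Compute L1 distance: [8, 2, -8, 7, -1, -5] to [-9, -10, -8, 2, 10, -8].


d = |8+ 9| + |2+ 10| + |-8+ 8| + |7-2| + |-1-10| + |-5+ 8|
  = 17 + 12 + 0 + 5 + 11 + 3
  = 48

48


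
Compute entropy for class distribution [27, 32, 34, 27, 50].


Probabilities: [27/170, 32/170, 34/170, 27/170, 50/170] ≈ [0.1588, 0.1882, 0.2, 0.1588, 0.2941]
H = -((27/170)·log₂(27/170) + (32/170)·log₂(32/170) + (34/170)·log₂(34/170) + (27/170)·log₂(27/170) + (50/170)·log₂(50/170))
  = 2.2804 bits

2.2804 bits


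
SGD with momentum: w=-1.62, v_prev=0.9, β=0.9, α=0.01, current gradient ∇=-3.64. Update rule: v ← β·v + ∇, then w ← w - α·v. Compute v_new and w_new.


v_new = 0.9·0.9 - 3.64 = 0.81 - 3.64 = -2.83
w_new = -1.62 - 0.01·-2.83 = -1.62 + 0.0283 = -1.5917

v_new=-2.83, w_new=-1.5917


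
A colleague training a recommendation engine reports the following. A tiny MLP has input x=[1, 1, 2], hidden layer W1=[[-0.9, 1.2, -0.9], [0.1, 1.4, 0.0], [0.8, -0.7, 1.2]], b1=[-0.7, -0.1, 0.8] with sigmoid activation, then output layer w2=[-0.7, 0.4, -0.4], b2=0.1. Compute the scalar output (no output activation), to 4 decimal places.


z1[0] = (-0.9)·(1) + (1.2)·(1) + (-0.9)·(2) - 0.7 = -2.2
z1[1] = (0.1)·(1) + (1.4)·(1) + (0.0)·(2) - 0.1 = 1.4
z1[2] = (0.8)·(1) + (-0.7)·(1) + (1.2)·(2) + 0.8 = 3.3
h = sigmoid(z1) = [0.0998, 0.8022, 0.9644]
output = (-0.7)·(0.0998) + (0.4)·(0.8022) + (-0.4)·(0.9644) + 0.1 = -0.0347

-0.0347


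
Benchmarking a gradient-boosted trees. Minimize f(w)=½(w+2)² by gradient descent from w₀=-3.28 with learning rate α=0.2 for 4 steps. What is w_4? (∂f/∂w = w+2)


step 1: grad = -3.28+2 = -1.28; w = -3.28 - 0.2·(-1.28) = -3.024
step 2: grad = -3.024+2 = -1.024; w = -3.024 - 0.2·(-1.024) = -2.8192
step 3: grad = -2.8192+2 = -0.8192; w = -2.8192 - 0.2·(-0.8192) = -2.65536
step 4: grad = -2.65536+2 = -0.65536; w = -2.65536 - 0.2·(-0.65536) = -2.524288

-2.524288


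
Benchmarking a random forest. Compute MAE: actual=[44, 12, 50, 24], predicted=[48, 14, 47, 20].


Absolute errors: |44-48|=4, |12-14|=2, |50-47|=3, |24-20|=4
Sum = 13
MAE = 13/4 = 13/4

13/4


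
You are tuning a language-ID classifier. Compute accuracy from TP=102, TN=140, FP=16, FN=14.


Accuracy = (TP+TN)/(TP+TN+FP+FN)
= (102+140)/(272)
= 242/272 = 88.97%

88.97%


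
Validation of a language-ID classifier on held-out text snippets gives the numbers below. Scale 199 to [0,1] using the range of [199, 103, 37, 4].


min=4, max=199
(199-4)/(199-4) = 195/195 = 1.0

1.0


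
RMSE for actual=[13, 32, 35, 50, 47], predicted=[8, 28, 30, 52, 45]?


MSE = 74/5 = 14.8
RMSE = √(74/5) = 3.8471

3.8471


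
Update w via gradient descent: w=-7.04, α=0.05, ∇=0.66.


w_new = w - α·∇
= -7.04 - 0.05·0.66
= -7.04 - 0.033
= -7.073

-7.073


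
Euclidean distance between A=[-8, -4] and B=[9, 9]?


d = √((-8-9)² + (-4-9)²)
  = √(289 + 169)
  = √458 = 21.4009

21.4009


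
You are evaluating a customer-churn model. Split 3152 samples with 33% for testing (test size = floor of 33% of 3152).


Test = ⌊3152·33/100⌋ = 1040
Train = 3152 - 1040 = 2112

Train: 2112, Test: 1040


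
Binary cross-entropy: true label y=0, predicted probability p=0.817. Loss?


BCE = -[y·ln(p) + (1-y)·ln(1-p)]
= -0 - 1·ln(1-0.817)
= -ln(0.183) = 1.6983

1.6983


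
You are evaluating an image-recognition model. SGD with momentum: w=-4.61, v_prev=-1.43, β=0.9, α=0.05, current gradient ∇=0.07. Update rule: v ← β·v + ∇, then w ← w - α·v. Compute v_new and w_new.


v_new = 0.9·-1.43 + 0.07 = -1.287 + 0.07 = -1.217
w_new = -4.61 - 0.05·-1.217 = -4.61 + 0.06085 = -4.54915

v_new=-1.217, w_new=-4.54915


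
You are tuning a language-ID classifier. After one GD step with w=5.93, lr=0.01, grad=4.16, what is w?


w_new = w - α·∇
= 5.93 - 0.01·4.16
= 5.93 - 0.0416
= 5.8884

5.8884


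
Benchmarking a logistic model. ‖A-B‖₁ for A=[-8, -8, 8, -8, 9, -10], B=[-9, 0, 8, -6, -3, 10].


d = |-8+ 9| + |-8-0| + |8-8| + |-8+ 6| + |9+ 3| + |-10-10|
  = 1 + 8 + 0 + 2 + 12 + 20
  = 43

43


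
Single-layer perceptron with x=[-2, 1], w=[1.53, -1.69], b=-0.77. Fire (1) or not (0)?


z = (-2)·(1.53) + (1)·(-1.69) - 0.77
  = -5.52
step(z) = 0 (z<0)

0


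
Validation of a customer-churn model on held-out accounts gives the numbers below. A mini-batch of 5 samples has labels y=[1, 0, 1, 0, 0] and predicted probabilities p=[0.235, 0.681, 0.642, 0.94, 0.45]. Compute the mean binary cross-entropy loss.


L[0] = -ln(0.235) = 1.4482
L[1] = -ln(1-0.681) = -ln(0.319) = 1.1426
L[2] = -ln(0.642) = 0.4432
L[3] = -ln(1-0.94) = -ln(0.06) = 2.8134
L[4] = -ln(1-0.45) = -ln(0.55) = 0.5978
mean = (1.4482 + 1.1426 + 0.4432 + 2.8134 + 0.5978)/5 = 1.289

1.289


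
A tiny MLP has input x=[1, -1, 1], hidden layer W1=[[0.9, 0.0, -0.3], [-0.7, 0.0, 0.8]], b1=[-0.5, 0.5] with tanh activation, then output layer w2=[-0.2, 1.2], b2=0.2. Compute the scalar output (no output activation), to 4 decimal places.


z1[0] = (0.9)·(1) + (0.0)·(-1) + (-0.3)·(1) - 0.5 = 0.1
z1[1] = (-0.7)·(1) + (0.0)·(-1) + (0.8)·(1) + 0.5 = 0.6
h = tanh(z1) = [0.0997, 0.537]
output = (-0.2)·(0.0997) + (1.2)·(0.537) + 0.2 = 0.8245

0.8245


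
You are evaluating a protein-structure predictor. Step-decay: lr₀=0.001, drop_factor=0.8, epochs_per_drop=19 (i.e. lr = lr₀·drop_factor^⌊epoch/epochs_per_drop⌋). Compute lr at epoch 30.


n_drops = ⌊30/19⌋ = 1
lr = 0.001·0.8^1 = 0.001·0.8 = 0.0008

0.0008


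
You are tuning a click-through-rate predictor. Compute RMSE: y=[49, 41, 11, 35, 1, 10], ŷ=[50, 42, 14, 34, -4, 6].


MSE = 53/6 = 8.8333
RMSE = √(53/6) = 2.9721

2.9721


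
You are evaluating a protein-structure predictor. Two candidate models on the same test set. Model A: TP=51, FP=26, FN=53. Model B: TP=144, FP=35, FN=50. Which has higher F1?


Model A: P=51/77=0.6623, R=51/104=0.4904, F1=2PR/(P+R)=2TP/(2TP+FP+FN)=102/181=0.5635
Model B: P=144/179=0.8045, R=144/194=0.7423, F1=2PR/(P+R)=2TP/(2TP+FP+FN)=288/373=0.7721
0.5635 < 0.7721 → Model B

Model B


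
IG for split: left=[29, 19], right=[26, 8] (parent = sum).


Parent = [55, 27], H_parent = 0.9142
H_left = 0.9685 (n=48), H_right = 0.7871 (n=34)
H_children = (48/82)·0.9685 + (34/82)·0.7871 = 0.8933
IG = 0.9142 - 0.8933 = 0.0209

0.0209


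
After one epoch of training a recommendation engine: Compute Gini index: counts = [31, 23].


Probabilities: [31/54, 23/54] ≈ [0.5741, 0.4259]
Σpᵢ² = (961 + 529)/54² = 1490/2916
Gini = 1 - Σpᵢ² = 1 - 1490/2916 = 0.489

0.489


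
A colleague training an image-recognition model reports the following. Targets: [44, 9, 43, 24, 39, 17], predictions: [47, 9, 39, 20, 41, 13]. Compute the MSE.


Squared errors: (44-47)²=9, (9-9)²=0, (43-39)²=16, (24-20)²=16, (39-41)²=4, (17-13)²=16
Sum = 61
MSE = 61/6 = 61/6

61/6


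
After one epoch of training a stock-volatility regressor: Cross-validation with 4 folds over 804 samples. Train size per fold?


Fold size = 804/4 = 201
Training per fold = 804 - 201 = 603

603


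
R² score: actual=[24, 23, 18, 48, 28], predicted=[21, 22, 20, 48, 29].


ȳ = 28.2
SS_res = Σ(y-ŷ)² = 15
SS_tot = Σ(y-ȳ)² = 540.8
R² = 1 - SS_res/SS_tot = 1 - 0.0277 = 0.9723

0.9723


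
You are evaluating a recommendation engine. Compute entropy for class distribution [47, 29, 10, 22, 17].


Probabilities: [47/125, 29/125, 10/125, 22/125, 17/125] ≈ [0.376, 0.232, 0.08, 0.176, 0.136]
H = -((47/125)·log₂(47/125) + (29/125)·log₂(29/125) + (10/125)·log₂(10/125) + (22/125)·log₂(22/125) + (17/125)·log₂(17/125))
  = 2.1437 bits

2.1437 bits


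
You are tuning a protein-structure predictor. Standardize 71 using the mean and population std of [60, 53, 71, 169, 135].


μ = 97.6, σ = 46.0591
z = (71 - 97.6)/46.0591 = -0.5775

-0.5775


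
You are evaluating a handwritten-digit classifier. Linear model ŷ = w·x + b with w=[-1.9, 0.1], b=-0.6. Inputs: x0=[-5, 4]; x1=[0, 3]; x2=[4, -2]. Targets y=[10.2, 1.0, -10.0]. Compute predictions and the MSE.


ŷ0 = (-1.9)·(-5) + (0.1)·(4) - 0.6 = 9.3
ŷ1 = (-1.9)·(0) + (0.1)·(3) - 0.6 = -0.3
ŷ2 = (-1.9)·(4) + (0.1)·(-2) - 0.6 = -8.4
errors² = [0.81, 1.69, 2.56]
MSE = 5.0600/3 = 1.6867

1.6867


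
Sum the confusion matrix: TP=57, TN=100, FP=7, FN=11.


Total = TP + TN + FP + FN
= 57 + 100 + 7 + 11
= 175
(Predicted positive: 64, predicted negative: 111)

175


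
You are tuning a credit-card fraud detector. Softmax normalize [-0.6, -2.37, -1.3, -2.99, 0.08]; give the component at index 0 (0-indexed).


Exponentials: e^-0.6=0.5488, e^-2.37=0.0935, e^-1.3=0.2725, e^-2.99=0.0503, e^0.08=1.0833
Sum = 2.0484
Softmax = [0.2679, 0.0456, 0.133, 0.0245, 0.5288]
p[0] = 0.5488/2.0484 = 0.2679

0.2679


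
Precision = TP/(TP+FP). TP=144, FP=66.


Precision = TP/(TP+FP)
= 144/(144+66)
= 144/210 = 68.57%

68.57%


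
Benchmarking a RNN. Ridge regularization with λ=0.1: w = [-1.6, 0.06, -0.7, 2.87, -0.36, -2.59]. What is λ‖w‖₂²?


‖w‖₂² = (-1.6)² + (0.06)² + (-0.7)² + (2.87)² + (-0.36)² + (-2.59)²
     = 2.56 + 0.0036 + 0.49 + 8.2369 + 0.1296 + 6.7081
     = 18.1282
λ·‖w‖₂² = 0.1·18.1282 = 1.81282

1.81282


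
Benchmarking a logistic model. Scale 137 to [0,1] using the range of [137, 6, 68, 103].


min=6, max=137
(137-6)/(137-6) = 131/131 = 1.0

1.0


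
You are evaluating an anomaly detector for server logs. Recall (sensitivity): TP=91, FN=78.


Recall = TP/(TP+FN)
= 91/(91+78)
= 91/169 = 53.85%

53.85%


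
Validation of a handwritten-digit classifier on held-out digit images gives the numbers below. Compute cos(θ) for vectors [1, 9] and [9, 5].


A·B = 1·9 + 9·5 = 54
‖A‖ = √82 = 9.0554, ‖B‖ = √106 = 10.2956
cos = 54/(√82·√106) = 54/√8692 = 0.5792

0.5792


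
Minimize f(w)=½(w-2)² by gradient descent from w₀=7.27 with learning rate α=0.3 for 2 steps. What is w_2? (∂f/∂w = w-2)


step 1: grad = 7.27-2 = 5.27; w = 7.27 - 0.3·(5.27) = 5.689
step 2: grad = 5.689-2 = 3.689; w = 5.689 - 0.3·(3.689) = 4.5823

4.5823


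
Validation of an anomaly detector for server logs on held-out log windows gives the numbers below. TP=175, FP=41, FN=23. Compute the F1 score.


Precision = 175/216 = 0.8102
Recall = 175/198 = 0.8838
F1 = 2·P·R/(P+R) = 2·TP/(2·TP+FP+FN) = 350/(350+41+23) = 350/414 = 0.8454

0.8454


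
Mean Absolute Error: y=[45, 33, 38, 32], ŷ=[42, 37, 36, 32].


Absolute errors: |45-42|=3, |33-37|=4, |38-36|=2, |32-32|=0
Sum = 9
MAE = 9/4 = 9/4

9/4


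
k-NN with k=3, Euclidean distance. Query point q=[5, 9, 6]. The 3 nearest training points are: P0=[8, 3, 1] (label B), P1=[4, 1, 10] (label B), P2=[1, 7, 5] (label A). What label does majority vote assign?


d(q,P0) = 8.3666  (label B)
d(q,P1) = 9.0  (label B)
d(q,P2) = 4.5826  (label A)
Votes: A=1, B=2
Majority → B

B


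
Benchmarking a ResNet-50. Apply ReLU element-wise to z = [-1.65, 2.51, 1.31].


ReLU(-1.65) = max(0, -1.65) = 0.0
ReLU(2.51) = max(0, 2.51) = 2.51
ReLU(1.31) = max(0, 1.31) = 1.31
result = [0.0, 2.51, 1.31]

[0.0, 2.51, 1.31]


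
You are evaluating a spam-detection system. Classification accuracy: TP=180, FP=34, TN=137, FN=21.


Accuracy = (TP+TN)/(TP+TN+FP+FN)
= (180+137)/(372)
= 317/372 = 85.22%

85.22%


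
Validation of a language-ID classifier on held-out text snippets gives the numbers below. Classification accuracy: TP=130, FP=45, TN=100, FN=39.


Accuracy = (TP+TN)/(TP+TN+FP+FN)
= (130+100)/(314)
= 230/314 = 73.25%

73.25%


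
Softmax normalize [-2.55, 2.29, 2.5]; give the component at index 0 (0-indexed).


Exponentials: e^-2.55=0.0781, e^2.29=9.8749, e^2.5=12.1825
Sum = 22.1355
Softmax = [0.0035, 0.4461, 0.5504]
p[0] = 0.0781/22.1355 = 0.0035

0.0035


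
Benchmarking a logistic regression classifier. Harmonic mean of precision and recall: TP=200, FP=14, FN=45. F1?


Precision = 200/214 = 0.9346
Recall = 200/245 = 0.8163
F1 = 2·P·R/(P+R) = 2·TP/(2·TP+FP+FN) = 400/(400+14+45) = 400/459 = 0.8715

0.8715


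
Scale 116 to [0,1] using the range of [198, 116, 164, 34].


min=34, max=198
(116-34)/(198-34) = 82/164 = 0.5

0.5


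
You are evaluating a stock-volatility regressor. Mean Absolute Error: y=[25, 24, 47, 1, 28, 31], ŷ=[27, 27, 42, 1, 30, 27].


Absolute errors: |25-27|=2, |24-27|=3, |47-42|=5, |1-1|=0, |28-30|=2, |31-27|=4
Sum = 16
MAE = 16/6 = 8/3

8/3


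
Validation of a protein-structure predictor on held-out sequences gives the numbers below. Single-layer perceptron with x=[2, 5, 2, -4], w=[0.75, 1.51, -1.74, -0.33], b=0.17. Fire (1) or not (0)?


z = (2)·(0.75) + (5)·(1.51) + (2)·(-1.74) + (-4)·(-0.33) + 0.17
  = 7.06
step(z) = 1 (z≥0)

1


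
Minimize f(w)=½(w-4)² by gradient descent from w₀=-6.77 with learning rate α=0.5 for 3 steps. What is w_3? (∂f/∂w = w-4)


step 1: grad = -6.77-4 = -10.77; w = -6.77 - 0.5·(-10.77) = -1.385
step 2: grad = -1.385-4 = -5.385; w = -1.385 - 0.5·(-5.385) = 1.3075
step 3: grad = 1.3075-4 = -2.6925; w = 1.3075 - 0.5·(-2.6925) = 2.65375

2.65375


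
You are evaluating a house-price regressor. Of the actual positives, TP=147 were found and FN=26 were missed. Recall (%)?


Recall = TP/(TP+FN)
= 147/(147+26)
= 147/173 = 84.97%

84.97%


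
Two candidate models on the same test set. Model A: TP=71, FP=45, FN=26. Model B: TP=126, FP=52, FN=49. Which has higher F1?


Model A: P=71/116=0.6121, R=71/97=0.732, F1=2PR/(P+R)=2TP/(2TP+FP+FN)=142/213=0.6667
Model B: P=126/178=0.7079, R=126/175=0.72, F1=2PR/(P+R)=2TP/(2TP+FP+FN)=252/353=0.7139
0.6667 < 0.7139 → Model B

Model B


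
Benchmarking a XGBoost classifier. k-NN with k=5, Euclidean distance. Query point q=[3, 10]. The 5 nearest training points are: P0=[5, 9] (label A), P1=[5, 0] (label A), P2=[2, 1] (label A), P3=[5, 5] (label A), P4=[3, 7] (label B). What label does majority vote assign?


d(q,P0) = 2.2361  (label A)
d(q,P1) = 10.198  (label A)
d(q,P2) = 9.0554  (label A)
d(q,P3) = 5.3852  (label A)
d(q,P4) = 3.0  (label B)
Votes: A=4, B=1
Majority → A

A


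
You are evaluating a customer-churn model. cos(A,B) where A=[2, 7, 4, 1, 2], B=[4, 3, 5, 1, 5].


A·B = 2·4 + 7·3 + 4·5 + 1·1 + 2·5 = 60
‖A‖ = √74 = 8.6023, ‖B‖ = √76 = 8.7178
cos = 60/(√74·√76) = 60/√5624 = 0.8001

0.8001


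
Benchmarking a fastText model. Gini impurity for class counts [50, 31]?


Probabilities: [50/81, 31/81] ≈ [0.6173, 0.3827]
Σpᵢ² = (2500 + 961)/81² = 3461/6561
Gini = 1 - Σpᵢ² = 1 - 3461/6561 = 0.4725

0.4725


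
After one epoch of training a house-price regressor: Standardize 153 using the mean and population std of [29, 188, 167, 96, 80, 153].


μ = 118.8333, σ = 55.3336
z = (153 - 118.8333)/55.3336 = 0.6175

0.6175


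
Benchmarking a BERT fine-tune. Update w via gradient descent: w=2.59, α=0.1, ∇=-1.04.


w_new = w - α·∇
= 2.59 - 0.1·-1.04
= 2.59 + 0.104
= 2.694

2.694


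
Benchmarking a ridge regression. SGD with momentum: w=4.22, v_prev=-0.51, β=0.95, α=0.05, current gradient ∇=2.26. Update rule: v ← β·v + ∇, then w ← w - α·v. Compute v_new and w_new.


v_new = 0.95·-0.51 + 2.26 = -0.4845 + 2.26 = 1.7755
w_new = 4.22 - 0.05·1.7755 = 4.22 - 0.088775 = 4.131225

v_new=1.7755, w_new=4.131225


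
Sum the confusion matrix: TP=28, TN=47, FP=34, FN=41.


Total = TP + TN + FP + FN
= 28 + 47 + 34 + 41
= 150
(Predicted positive: 62, predicted negative: 88)

150


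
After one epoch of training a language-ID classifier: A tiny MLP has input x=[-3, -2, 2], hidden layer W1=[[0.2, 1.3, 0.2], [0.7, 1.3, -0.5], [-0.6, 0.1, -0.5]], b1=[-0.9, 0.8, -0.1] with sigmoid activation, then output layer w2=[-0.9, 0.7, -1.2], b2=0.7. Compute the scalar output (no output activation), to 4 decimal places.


z1[0] = (0.2)·(-3) + (1.3)·(-2) + (0.2)·(2) - 0.9 = -3.7
z1[1] = (0.7)·(-3) + (1.3)·(-2) + (-0.5)·(2) + 0.8 = -4.9
z1[2] = (-0.6)·(-3) + (0.1)·(-2) + (-0.5)·(2) - 0.1 = 0.5
h = sigmoid(z1) = [0.0241, 0.0074, 0.6225]
output = (-0.9)·(0.0241) + (0.7)·(0.0074) + (-1.2)·(0.6225) + 0.7 = -0.0635

-0.0635


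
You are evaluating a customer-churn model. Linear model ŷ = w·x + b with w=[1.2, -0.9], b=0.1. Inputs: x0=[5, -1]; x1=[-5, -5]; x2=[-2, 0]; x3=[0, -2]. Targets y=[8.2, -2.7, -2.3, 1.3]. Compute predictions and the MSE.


ŷ0 = (1.2)·(5) + (-0.9)·(-1) + 0.1 = 7.0
ŷ1 = (1.2)·(-5) + (-0.9)·(-5) + 0.1 = -1.4
ŷ2 = (1.2)·(-2) + (-0.9)·(0) + 0.1 = -2.3
ŷ3 = (1.2)·(0) + (-0.9)·(-2) + 0.1 = 1.9
errors² = [1.44, 1.69, 0.0, 0.36]
MSE = 3.4900/4 = 0.8725

0.8725


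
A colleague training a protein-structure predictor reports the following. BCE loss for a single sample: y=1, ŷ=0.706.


BCE = -[y·ln(p) + (1-y)·ln(1-p)]
= -1·ln(0.706) - 0
= -ln(0.706) = 0.3481

0.3481


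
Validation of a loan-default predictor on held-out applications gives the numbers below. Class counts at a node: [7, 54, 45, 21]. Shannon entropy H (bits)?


Probabilities: [7/127, 54/127, 45/127, 21/127] ≈ [0.0551, 0.4252, 0.3543, 0.1654]
H = -((7/127)·log₂(7/127) + (54/127)·log₂(54/127) + (45/127)·log₂(45/127) + (21/127)·log₂(21/127))
  = 1.7148 bits

1.7148 bits


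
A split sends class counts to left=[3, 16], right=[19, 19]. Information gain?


Parent = [22, 35], H_parent = 0.9621
H_left = 0.6292 (n=19), H_right = 1 (n=38)
H_children = (19/57)·0.6292 + (38/57)·1 = 0.8764
IG = 0.9621 - 0.8764 = 0.0857

0.0857


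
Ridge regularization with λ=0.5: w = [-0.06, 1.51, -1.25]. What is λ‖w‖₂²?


‖w‖₂² = (-0.06)² + (1.51)² + (-1.25)²
     = 0.0036 + 2.2801 + 1.5625
     = 3.8462
λ·‖w‖₂² = 0.5·3.8462 = 1.9231

1.9231


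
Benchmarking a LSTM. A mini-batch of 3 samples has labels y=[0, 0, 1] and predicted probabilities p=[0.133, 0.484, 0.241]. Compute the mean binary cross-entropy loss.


L[0] = -ln(1-0.133) = -ln(0.867) = 0.1427
L[1] = -ln(1-0.484) = -ln(0.516) = 0.6616
L[2] = -ln(0.241) = 1.423
mean = (0.1427 + 0.6616 + 1.423)/3 = 0.7424

0.7424


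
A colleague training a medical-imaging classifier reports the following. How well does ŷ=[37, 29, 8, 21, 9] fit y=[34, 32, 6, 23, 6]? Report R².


ȳ = 20.2
SS_res = Σ(y-ŷ)² = 35
SS_tot = Σ(y-ȳ)² = 740.8
R² = 1 - SS_res/SS_tot = 1 - 0.0472 = 0.9528

0.9528


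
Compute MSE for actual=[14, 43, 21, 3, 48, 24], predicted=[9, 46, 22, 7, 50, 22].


Squared errors: (14-9)²=25, (43-46)²=9, (21-22)²=1, (3-7)²=16, (48-50)²=4, (24-22)²=4
Sum = 59
MSE = 59/6 = 59/6

59/6


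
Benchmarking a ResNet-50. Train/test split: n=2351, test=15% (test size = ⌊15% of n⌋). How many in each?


Test = ⌊2351·15/100⌋ = 352
Train = 2351 - 352 = 1999

Train: 1999, Test: 352


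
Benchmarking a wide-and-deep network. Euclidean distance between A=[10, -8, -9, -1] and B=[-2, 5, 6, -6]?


d = √((10+ 2)² + (-8-5)² + (-9-6)² + (-1+ 6)²)
  = √(144 + 169 + 225 + 25)
  = √563 = 23.7276

23.7276


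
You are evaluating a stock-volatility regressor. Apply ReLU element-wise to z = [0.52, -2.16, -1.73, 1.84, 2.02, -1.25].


ReLU(0.52) = max(0, 0.52) = 0.52
ReLU(-2.16) = max(0, -2.16) = 0.0
ReLU(-1.73) = max(0, -1.73) = 0.0
ReLU(1.84) = max(0, 1.84) = 1.84
ReLU(2.02) = max(0, 2.02) = 2.02
ReLU(-1.25) = max(0, -1.25) = 0.0
result = [0.52, 0.0, 0.0, 1.84, 2.02, 0.0]

[0.52, 0.0, 0.0, 1.84, 2.02, 0.0]


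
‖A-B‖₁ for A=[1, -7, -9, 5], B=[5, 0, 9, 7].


d = |1-5| + |-7-0| + |-9-9| + |5-7|
  = 4 + 7 + 18 + 2
  = 31

31


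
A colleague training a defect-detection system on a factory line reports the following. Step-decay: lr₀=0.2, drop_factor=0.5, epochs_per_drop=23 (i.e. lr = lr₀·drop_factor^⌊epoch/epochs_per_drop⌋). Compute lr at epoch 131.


n_drops = ⌊131/23⌋ = 5
lr = 0.2·0.5^5 = 0.2·0.03125 = 0.00625

0.00625


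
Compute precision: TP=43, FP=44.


Precision = TP/(TP+FP)
= 43/(43+44)
= 43/87 = 49.43%

49.43%


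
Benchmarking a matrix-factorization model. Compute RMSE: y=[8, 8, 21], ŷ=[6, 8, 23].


MSE = 8/3 = 2.6667
RMSE = √(8/3) = 1.633

1.633


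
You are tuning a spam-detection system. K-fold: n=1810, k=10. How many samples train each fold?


Fold size = 1810/10 = 181
Training per fold = 1810 - 181 = 1629

1629


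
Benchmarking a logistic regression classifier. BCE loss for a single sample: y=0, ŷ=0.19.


BCE = -[y·ln(p) + (1-y)·ln(1-p)]
= -0 - 1·ln(1-0.19)
= -ln(0.81) = 0.2107

0.2107


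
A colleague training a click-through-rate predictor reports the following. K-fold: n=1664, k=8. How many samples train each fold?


Fold size = 1664/8 = 208
Training per fold = 1664 - 208 = 1456

1456


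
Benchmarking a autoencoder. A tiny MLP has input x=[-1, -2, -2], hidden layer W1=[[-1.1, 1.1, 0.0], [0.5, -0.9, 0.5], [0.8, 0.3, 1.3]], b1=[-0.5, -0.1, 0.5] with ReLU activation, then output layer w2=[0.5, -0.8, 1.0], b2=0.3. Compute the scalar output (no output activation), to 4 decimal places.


z1[0] = (-1.1)·(-1) + (1.1)·(-2) + (0.0)·(-2) - 0.5 = -1.6
z1[1] = (0.5)·(-1) + (-0.9)·(-2) + (0.5)·(-2) - 0.1 = 0.2
z1[2] = (0.8)·(-1) + (0.3)·(-2) + (1.3)·(-2) + 0.5 = -3.5
h = ReLU(z1) = [0.0, 0.2, 0.0]
output = (0.5)·(0.0) + (-0.8)·(0.2) + (1.0)·(0.0) + 0.3 = 0.14

0.14


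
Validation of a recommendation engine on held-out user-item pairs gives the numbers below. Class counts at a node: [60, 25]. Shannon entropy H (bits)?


Probabilities: [60/85, 25/85] ≈ [0.7059, 0.2941]
H = -((60/85)·log₂(60/85) + (25/85)·log₂(25/85))
  = 0.874 bits

0.874 bits


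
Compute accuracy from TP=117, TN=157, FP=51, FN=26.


Accuracy = (TP+TN)/(TP+TN+FP+FN)
= (117+157)/(351)
= 274/351 = 78.06%

78.06%


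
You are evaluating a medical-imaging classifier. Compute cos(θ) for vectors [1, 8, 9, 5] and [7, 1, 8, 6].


A·B = 1·7 + 8·1 + 9·8 + 5·6 = 117
‖A‖ = √171 = 13.0767, ‖B‖ = √150 = 12.2474
cos = 117/(√171·√150) = 117/√25650 = 0.7305

0.7305


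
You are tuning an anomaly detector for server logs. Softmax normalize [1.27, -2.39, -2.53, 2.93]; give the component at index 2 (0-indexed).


Exponentials: e^1.27=3.5609, e^-2.39=0.0916, e^-2.53=0.0797, e^2.93=18.7276
Sum = 22.4598
Softmax = [0.1585, 0.0041, 0.0035, 0.8338]
p[2] = 0.0797/22.4598 = 0.0035

0.0035


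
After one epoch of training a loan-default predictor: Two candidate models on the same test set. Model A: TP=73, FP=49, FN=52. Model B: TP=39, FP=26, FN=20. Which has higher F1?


Model A: P=73/122=0.5984, R=73/125=0.584, F1=2PR/(P+R)=2TP/(2TP+FP+FN)=146/247=0.5911
Model B: P=39/65=0.6, R=39/59=0.661, F1=2PR/(P+R)=2TP/(2TP+FP+FN)=78/124=0.629
0.5911 < 0.629 → Model B

Model B


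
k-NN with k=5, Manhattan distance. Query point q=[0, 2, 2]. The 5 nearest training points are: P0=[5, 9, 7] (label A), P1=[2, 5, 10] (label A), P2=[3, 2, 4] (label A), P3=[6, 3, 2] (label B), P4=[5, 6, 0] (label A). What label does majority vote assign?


d(q,P0) = 17  (label A)
d(q,P1) = 13  (label A)
d(q,P2) = 5  (label A)
d(q,P3) = 7  (label B)
d(q,P4) = 11  (label A)
Votes: A=4, B=1
Majority → A

A


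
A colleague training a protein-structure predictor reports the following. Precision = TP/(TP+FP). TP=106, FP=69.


Precision = TP/(TP+FP)
= 106/(106+69)
= 106/175 = 60.57%

60.57%


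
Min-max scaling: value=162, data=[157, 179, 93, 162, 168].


min=93, max=179
(162-93)/(179-93) = 69/86 = 0.8023

0.8023


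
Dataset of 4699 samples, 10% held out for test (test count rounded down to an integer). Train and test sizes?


Test = ⌊4699·10/100⌋ = 469
Train = 4699 - 469 = 4230

Train: 4230, Test: 469


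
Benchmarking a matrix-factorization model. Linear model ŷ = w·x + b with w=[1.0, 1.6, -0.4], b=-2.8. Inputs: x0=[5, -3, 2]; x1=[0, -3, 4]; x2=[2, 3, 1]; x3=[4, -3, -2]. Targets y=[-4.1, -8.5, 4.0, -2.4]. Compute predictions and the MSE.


ŷ0 = (1.0)·(5) + (1.6)·(-3) + (-0.4)·(2) - 2.8 = -3.4
ŷ1 = (1.0)·(0) + (1.6)·(-3) + (-0.4)·(4) - 2.8 = -9.2
ŷ2 = (1.0)·(2) + (1.6)·(3) + (-0.4)·(1) - 2.8 = 3.6
ŷ3 = (1.0)·(4) + (1.6)·(-3) + (-0.4)·(-2) - 2.8 = -2.8
errors² = [0.49, 0.49, 0.16, 0.16]
MSE = 1.3000/4 = 0.325

0.325


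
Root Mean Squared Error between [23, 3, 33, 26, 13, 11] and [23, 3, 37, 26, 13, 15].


MSE = 32/6 = 5.3333
RMSE = √(32/6) = 2.3094

2.3094


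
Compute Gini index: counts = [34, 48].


Probabilities: [34/82, 48/82] ≈ [0.4146, 0.5854]
Σpᵢ² = (1156 + 2304)/82² = 3460/6724
Gini = 1 - Σpᵢ² = 1 - 3460/6724 = 0.4854

0.4854


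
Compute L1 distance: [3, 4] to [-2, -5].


d = |3+ 2| + |4+ 5|
  = 5 + 9
  = 14

14


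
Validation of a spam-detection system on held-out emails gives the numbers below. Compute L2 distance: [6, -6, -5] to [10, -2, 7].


d = √((6-10)² + (-6+ 2)² + (-5-7)²)
  = √(16 + 16 + 144)
  = √176 = 13.2665

13.2665


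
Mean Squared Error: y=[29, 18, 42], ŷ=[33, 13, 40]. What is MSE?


Squared errors: (29-33)²=16, (18-13)²=25, (42-40)²=4
Sum = 45
MSE = 45/3 = 15

15


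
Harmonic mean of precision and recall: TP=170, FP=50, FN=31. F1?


Precision = 170/220 = 0.7727
Recall = 170/201 = 0.8458
F1 = 2·P·R/(P+R) = 2·TP/(2·TP+FP+FN) = 340/(340+50+31) = 340/421 = 0.8076

0.8076


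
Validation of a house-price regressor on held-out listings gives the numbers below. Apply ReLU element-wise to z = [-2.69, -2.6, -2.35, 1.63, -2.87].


ReLU(-2.69) = max(0, -2.69) = 0.0
ReLU(-2.6) = max(0, -2.6) = 0.0
ReLU(-2.35) = max(0, -2.35) = 0.0
ReLU(1.63) = max(0, 1.63) = 1.63
ReLU(-2.87) = max(0, -2.87) = 0.0
result = [0.0, 0.0, 0.0, 1.63, 0.0]

[0.0, 0.0, 0.0, 1.63, 0.0]


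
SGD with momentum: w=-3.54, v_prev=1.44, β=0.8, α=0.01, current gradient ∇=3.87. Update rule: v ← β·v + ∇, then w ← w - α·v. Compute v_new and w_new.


v_new = 0.8·1.44 + 3.87 = 1.152 + 3.87 = 5.022
w_new = -3.54 - 0.01·5.022 = -3.54 - 0.05022 = -3.59022

v_new=5.022, w_new=-3.59022


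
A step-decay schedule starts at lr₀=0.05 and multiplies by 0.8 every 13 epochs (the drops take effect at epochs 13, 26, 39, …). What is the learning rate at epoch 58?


n_drops = ⌊58/13⌋ = 4
lr = 0.05·0.8^4 = 0.05·0.4096 = 0.02048

0.02048


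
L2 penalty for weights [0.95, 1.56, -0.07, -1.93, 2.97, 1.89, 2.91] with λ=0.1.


‖w‖₂² = (0.95)² + (1.56)² + (-0.07)² + (-1.93)² + (2.97)² + (1.89)² + (2.91)²
     = 0.9025 + 2.4336 + 0.0049 + 3.7249 + 8.8209 + 3.5721 + 8.4681
     = 27.927
λ·‖w‖₂² = 0.1·27.927 = 2.7927

2.7927


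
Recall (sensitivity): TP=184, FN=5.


Recall = TP/(TP+FN)
= 184/(184+5)
= 184/189 = 97.35%

97.35%


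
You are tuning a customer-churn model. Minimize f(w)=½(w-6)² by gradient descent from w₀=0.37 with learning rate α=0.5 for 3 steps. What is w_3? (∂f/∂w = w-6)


step 1: grad = 0.37-6 = -5.63; w = 0.37 - 0.5·(-5.63) = 3.185
step 2: grad = 3.185-6 = -2.815; w = 3.185 - 0.5·(-2.815) = 4.5925
step 3: grad = 4.5925-6 = -1.4075; w = 4.5925 - 0.5·(-1.4075) = 5.29625

5.29625


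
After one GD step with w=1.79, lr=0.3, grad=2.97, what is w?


w_new = w - α·∇
= 1.79 - 0.3·2.97
= 1.79 - 0.891
= 0.899

0.899


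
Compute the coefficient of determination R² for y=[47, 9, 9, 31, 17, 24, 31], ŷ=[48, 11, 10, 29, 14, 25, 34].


ȳ = 24
SS_res = Σ(y-ŷ)² = 29
SS_tot = Σ(y-ȳ)² = 1126
R² = 1 - SS_res/SS_tot = 1 - 0.0258 = 0.9742

0.9742


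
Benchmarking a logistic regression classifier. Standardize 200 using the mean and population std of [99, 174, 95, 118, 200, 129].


μ = 135.8333, σ = 38.6498
z = (200 - 135.8333)/38.6498 = 1.6602

1.6602


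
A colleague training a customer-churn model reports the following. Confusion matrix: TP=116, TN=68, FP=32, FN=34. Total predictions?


Total = TP + TN + FP + FN
= 116 + 68 + 32 + 34
= 250
(Predicted positive: 148, predicted negative: 102)

250


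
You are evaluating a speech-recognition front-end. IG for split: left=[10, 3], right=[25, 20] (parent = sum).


Parent = [35, 23], H_parent = 0.9689
H_left = 0.7793 (n=13), H_right = 0.9911 (n=45)
H_children = (13/58)·0.7793 + (45/58)·0.9911 = 0.9436
IG = 0.9689 - 0.9436 = 0.0253

0.0253


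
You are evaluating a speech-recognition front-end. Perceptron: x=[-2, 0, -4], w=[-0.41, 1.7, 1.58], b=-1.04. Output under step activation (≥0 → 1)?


z = (-2)·(-0.41) + (0)·(1.7) + (-4)·(1.58) - 1.04
  = -6.54
step(z) = 0 (z<0)

0


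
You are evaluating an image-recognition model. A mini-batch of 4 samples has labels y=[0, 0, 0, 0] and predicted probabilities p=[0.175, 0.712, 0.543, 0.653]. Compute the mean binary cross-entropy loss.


L[0] = -ln(1-0.175) = -ln(0.825) = 0.1924
L[1] = -ln(1-0.712) = -ln(0.288) = 1.2448
L[2] = -ln(1-0.543) = -ln(0.457) = 0.7831
L[3] = -ln(1-0.653) = -ln(0.347) = 1.0584
mean = (0.1924 + 1.2448 + 0.7831 + 1.0584)/4 = 0.8197

0.8197


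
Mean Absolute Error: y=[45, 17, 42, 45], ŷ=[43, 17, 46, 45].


Absolute errors: |45-43|=2, |17-17|=0, |42-46|=4, |45-45|=0
Sum = 6
MAE = 6/4 = 3/2

3/2


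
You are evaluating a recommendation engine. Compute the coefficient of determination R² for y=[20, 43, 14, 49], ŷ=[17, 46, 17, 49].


ȳ = 31.5
SS_res = Σ(y-ŷ)² = 27
SS_tot = Σ(y-ȳ)² = 877
R² = 1 - SS_res/SS_tot = 1 - 0.0308 = 0.9692

0.9692


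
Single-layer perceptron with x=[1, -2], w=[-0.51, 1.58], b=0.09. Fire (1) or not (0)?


z = (1)·(-0.51) + (-2)·(1.58) + 0.09
  = -3.58
step(z) = 0 (z<0)

0


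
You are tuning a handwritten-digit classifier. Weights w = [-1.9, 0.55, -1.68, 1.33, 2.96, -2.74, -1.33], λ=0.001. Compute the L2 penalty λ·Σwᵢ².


‖w‖₂² = (-1.9)² + (0.55)² + (-1.68)² + (1.33)² + (2.96)² + (-2.74)² + (-1.33)²
     = 3.61 + 0.3025 + 2.8224 + 1.7689 + 8.7616 + 7.5076 + 1.7689
     = 26.5419
λ·‖w‖₂² = 0.001·26.5419 = 0.026542

0.026542


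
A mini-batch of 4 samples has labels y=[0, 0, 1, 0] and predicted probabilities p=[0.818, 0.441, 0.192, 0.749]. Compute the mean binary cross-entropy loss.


L[0] = -ln(1-0.818) = -ln(0.182) = 1.7037
L[1] = -ln(1-0.441) = -ln(0.559) = 0.5816
L[2] = -ln(0.192) = 1.6503
L[3] = -ln(1-0.749) = -ln(0.251) = 1.3823
mean = (1.7037 + 0.5816 + 1.6503 + 1.3823)/4 = 1.3295

1.3295


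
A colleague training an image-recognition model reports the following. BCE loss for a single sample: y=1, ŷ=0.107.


BCE = -[y·ln(p) + (1-y)·ln(1-p)]
= -1·ln(0.107) - 0
= -ln(0.107) = 2.2349

2.2349


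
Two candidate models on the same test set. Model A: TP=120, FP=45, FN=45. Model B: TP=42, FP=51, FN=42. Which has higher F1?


Model A: P=120/165=0.7273, R=120/165=0.7273, F1=2PR/(P+R)=2TP/(2TP+FP+FN)=240/330=0.7273
Model B: P=42/93=0.4516, R=42/84=0.5, F1=2PR/(P+R)=2TP/(2TP+FP+FN)=84/177=0.4746
0.7273 > 0.4746 → Model A

Model A


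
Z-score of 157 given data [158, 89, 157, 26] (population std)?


μ = 107.5, σ = 54.738
z = (157 - 107.5)/54.738 = 0.9043

0.9043


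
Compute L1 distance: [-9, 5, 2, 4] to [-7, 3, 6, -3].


d = |-9+ 7| + |5-3| + |2-6| + |4+ 3|
  = 2 + 2 + 4 + 7
  = 15

15


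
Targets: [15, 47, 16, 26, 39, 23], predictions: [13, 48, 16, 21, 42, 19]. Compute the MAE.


Absolute errors: |15-13|=2, |47-48|=1, |16-16|=0, |26-21|=5, |39-42|=3, |23-19|=4
Sum = 15
MAE = 15/6 = 5/2

5/2


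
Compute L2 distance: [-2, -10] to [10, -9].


d = √((-2-10)² + (-10+ 9)²)
  = √(144 + 1)
  = √145 = 12.0416

12.0416


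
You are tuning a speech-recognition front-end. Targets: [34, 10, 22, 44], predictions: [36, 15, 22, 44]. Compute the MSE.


Squared errors: (34-36)²=4, (10-15)²=25, (22-22)²=0, (44-44)²=0
Sum = 29
MSE = 29/4 = 29/4

29/4


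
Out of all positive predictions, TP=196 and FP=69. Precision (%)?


Precision = TP/(TP+FP)
= 196/(196+69)
= 196/265 = 73.96%

73.96%


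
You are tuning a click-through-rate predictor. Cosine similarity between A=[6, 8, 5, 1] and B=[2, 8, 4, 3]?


A·B = 6·2 + 8·8 + 5·4 + 1·3 = 99
‖A‖ = √126 = 11.225, ‖B‖ = √93 = 9.6437
cos = 99/(√126·√93) = 99/√11718 = 0.9146

0.9146


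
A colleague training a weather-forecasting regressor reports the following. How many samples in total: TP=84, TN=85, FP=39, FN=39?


Total = TP + TN + FP + FN
= 84 + 85 + 39 + 39
= 247
(Predicted positive: 123, predicted negative: 124)

247


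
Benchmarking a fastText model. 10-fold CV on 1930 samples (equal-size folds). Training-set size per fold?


Fold size = 1930/10 = 193
Training per fold = 1930 - 193 = 1737

1737


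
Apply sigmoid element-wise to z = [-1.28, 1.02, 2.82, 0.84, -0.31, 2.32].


σ(-1.28) = 1/(1+e^1.28) = 0.2176
σ(1.02) = 1/(1+e^-1.02) = 0.735
σ(2.82) = 1/(1+e^-2.82) = 0.9437
σ(0.84) = 1/(1+e^-0.84) = 0.6985
σ(-0.31) = 1/(1+e^0.31) = 0.4231
σ(2.32) = 1/(1+e^-2.32) = 0.9105
result = [0.2176, 0.735, 0.9437, 0.6985, 0.4231, 0.9105]

[0.2176, 0.735, 0.9437, 0.6985, 0.4231, 0.9105]


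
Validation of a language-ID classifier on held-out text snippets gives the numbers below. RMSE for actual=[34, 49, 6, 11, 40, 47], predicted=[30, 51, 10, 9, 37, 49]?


MSE = 53/6 = 8.8333
RMSE = √(53/6) = 2.9721

2.9721


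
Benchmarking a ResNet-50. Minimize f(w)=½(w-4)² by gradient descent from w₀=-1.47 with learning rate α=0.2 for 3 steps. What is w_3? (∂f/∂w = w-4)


step 1: grad = -1.47-4 = -5.47; w = -1.47 - 0.2·(-5.47) = -0.376
step 2: grad = -0.376-4 = -4.376; w = -0.376 - 0.2·(-4.376) = 0.4992
step 3: grad = 0.4992-4 = -3.5008; w = 0.4992 - 0.2·(-3.5008) = 1.19936

1.19936


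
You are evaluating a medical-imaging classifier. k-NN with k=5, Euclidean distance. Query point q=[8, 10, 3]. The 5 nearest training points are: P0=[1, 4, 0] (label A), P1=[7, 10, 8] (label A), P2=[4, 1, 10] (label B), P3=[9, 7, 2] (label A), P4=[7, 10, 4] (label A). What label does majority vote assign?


d(q,P0) = 9.6954  (label A)
d(q,P1) = 5.099  (label A)
d(q,P2) = 12.083  (label B)
d(q,P3) = 3.3166  (label A)
d(q,P4) = 1.4142  (label A)
Votes: A=4, B=1
Majority → A

A


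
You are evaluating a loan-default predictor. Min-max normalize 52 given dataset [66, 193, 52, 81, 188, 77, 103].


min=52, max=193
(52-52)/(193-52) = 0/141 = 0.0

0.0


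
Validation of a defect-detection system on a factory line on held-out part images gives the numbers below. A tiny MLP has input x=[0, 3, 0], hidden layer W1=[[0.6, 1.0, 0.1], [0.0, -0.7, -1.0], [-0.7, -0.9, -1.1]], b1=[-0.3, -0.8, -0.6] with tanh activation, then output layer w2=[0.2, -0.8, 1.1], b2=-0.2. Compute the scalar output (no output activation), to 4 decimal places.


z1[0] = (0.6)·(0) + (1.0)·(3) + (0.1)·(0) - 0.3 = 2.7
z1[1] = (0.0)·(0) + (-0.7)·(3) + (-1.0)·(0) - 0.8 = -2.9
z1[2] = (-0.7)·(0) + (-0.9)·(3) + (-1.1)·(0) - 0.6 = -3.3
h = tanh(z1) = [0.991, -0.994, -0.9973]
output = (0.2)·(0.991) + (-0.8)·(-0.994) + (1.1)·(-0.9973) - 0.2 = -0.3036

-0.3036


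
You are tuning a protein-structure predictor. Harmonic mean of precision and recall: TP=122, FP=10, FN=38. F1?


Precision = 122/132 = 0.9242
Recall = 122/160 = 0.7625
F1 = 2·P·R/(P+R) = 2·TP/(2·TP+FP+FN) = 244/(244+10+38) = 244/292 = 0.8356

0.8356


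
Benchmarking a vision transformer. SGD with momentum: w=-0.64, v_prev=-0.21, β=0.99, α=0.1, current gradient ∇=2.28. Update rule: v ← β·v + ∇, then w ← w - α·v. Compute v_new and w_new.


v_new = 0.99·-0.21 + 2.28 = -0.2079 + 2.28 = 2.0721
w_new = -0.64 - 0.1·2.0721 = -0.64 - 0.20721 = -0.84721

v_new=2.0721, w_new=-0.84721


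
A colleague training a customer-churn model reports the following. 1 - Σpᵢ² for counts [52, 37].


Probabilities: [52/89, 37/89] ≈ [0.5843, 0.4157]
Σpᵢ² = (2704 + 1369)/89² = 4073/7921
Gini = 1 - Σpᵢ² = 1 - 4073/7921 = 0.4858

0.4858


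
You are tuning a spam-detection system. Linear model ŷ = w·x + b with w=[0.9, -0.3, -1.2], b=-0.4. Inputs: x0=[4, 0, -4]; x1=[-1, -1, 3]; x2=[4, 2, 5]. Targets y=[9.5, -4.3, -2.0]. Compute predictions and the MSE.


ŷ0 = (0.9)·(4) + (-0.3)·(0) + (-1.2)·(-4) - 0.4 = 8.0
ŷ1 = (0.9)·(-1) + (-0.3)·(-1) + (-1.2)·(3) - 0.4 = -4.6
ŷ2 = (0.9)·(4) + (-0.3)·(2) + (-1.2)·(5) - 0.4 = -3.4
errors² = [2.25, 0.09, 1.96]
MSE = 4.3000/3 = 1.4333

1.4333


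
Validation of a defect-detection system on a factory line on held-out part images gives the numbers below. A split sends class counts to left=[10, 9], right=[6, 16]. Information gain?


Parent = [16, 25], H_parent = 0.965
H_left = 0.998 (n=19), H_right = 0.8454 (n=22)
H_children = (19/41)·0.998 + (22/41)·0.8454 = 0.9161
IG = 0.965 - 0.9161 = 0.0489

0.0489
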